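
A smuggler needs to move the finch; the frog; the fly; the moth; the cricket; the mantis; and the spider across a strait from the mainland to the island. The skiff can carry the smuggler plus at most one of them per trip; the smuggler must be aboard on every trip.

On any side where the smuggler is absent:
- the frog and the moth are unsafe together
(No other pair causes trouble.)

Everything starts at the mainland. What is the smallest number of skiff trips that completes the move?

Counting alone: the smuggler can take at most 1 across per trip to the island, so moving all 7 needs at least 7 loaded trips out, with a return between consecutive ones — at least 13 crossings.
The plan below uses exactly 13 crossings, so it is optimal:
1. Smuggler goes to the island with the frog.  [the mainland: the cricket, the finch, the fly, the mantis, the moth, the spider | the island: the frog]
2. Smuggler goes back to the mainland alone.  [the mainland: the cricket, the finch, the fly, the mantis, the moth, the spider | the island: the frog]
3. Smuggler goes to the island with the finch.  [the mainland: the cricket, the fly, the mantis, the moth, the spider | the island: the finch, the frog]
4. Smuggler goes back to the mainland alone.  [the mainland: the cricket, the fly, the mantis, the moth, the spider | the island: the finch, the frog]
5. Smuggler goes to the island with the fly.  [the mainland: the cricket, the mantis, the moth, the spider | the island: the finch, the fly, the frog]
6. Smuggler goes back to the mainland alone.  [the mainland: the cricket, the mantis, the moth, the spider | the island: the finch, the fly, the frog]
7. Smuggler goes to the island with the cricket.  [the mainland: the mantis, the moth, the spider | the island: the cricket, the finch, the fly, the frog]
8. Smuggler goes back to the mainland alone.  [the mainland: the mantis, the moth, the spider | the island: the cricket, the finch, the fly, the frog]
9. Smuggler goes to the island with the mantis.  [the mainland: the moth, the spider | the island: the cricket, the finch, the fly, the frog, the mantis]
10. Smuggler goes back to the mainland alone.  [the mainland: the moth, the spider | the island: the cricket, the finch, the fly, the frog, the mantis]
11. Smuggler goes to the island with the spider.  [the mainland: the moth | the island: the cricket, the finch, the fly, the frog, the mantis, the spider]
12. Smuggler goes back to the mainland alone.  [the mainland: the moth | the island: the cricket, the finch, the fly, the frog, the mantis, the spider]
13. Smuggler goes to the island with the moth.  [the mainland: — | the island: the cricket, the finch, the fly, the frog, the mantis, the moth, the spider]

13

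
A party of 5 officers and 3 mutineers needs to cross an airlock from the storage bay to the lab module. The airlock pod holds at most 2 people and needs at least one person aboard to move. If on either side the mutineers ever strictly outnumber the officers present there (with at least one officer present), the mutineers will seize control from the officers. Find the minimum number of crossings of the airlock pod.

Counting alone: each trip to the lab module takes at most 2 across and each return brings at least 1 back, so after t trips out (and t−1 returns) at most 2t − (t−1) of the 8 are across; that first reaches 8 at t = 7, so at least 13 crossings are needed.
The plan below uses exactly 13 crossings, so it is optimal:
1. 2 mutineers → the lab module.  (the storage bay: 5O 1M; the lab module: 0O 2M)
2. 1 mutineer ← the storage bay.  (the storage bay: 5O 2M; the lab module: 0O 1M)
3. 2 mutineers → the lab module.  (the storage bay: 5O 0M; the lab module: 0O 3M)
4. 1 mutineer ← the storage bay.  (the storage bay: 5O 1M; the lab module: 0O 2M)
5. 2 officers → the lab module.  (the storage bay: 3O 1M; the lab module: 2O 2M)
6. 1 mutineer ← the storage bay.  (the storage bay: 3O 2M; the lab module: 2O 1M)
7. 1 officer and 1 mutineer → the lab module.  (the storage bay: 2O 1M; the lab module: 3O 2M)
8. 1 mutineer ← the storage bay.  (the storage bay: 2O 2M; the lab module: 3O 1M)
9. 2 mutineers → the lab module.  (the storage bay: 2O 0M; the lab module: 3O 3M)
10. 1 mutineer ← the storage bay.  (the storage bay: 2O 1M; the lab module: 3O 2M)
11. 1 officer and 1 mutineer → the lab module.  (the storage bay: 1O 0M; the lab module: 4O 3M)
12. 1 mutineer ← the storage bay.  (the storage bay: 1O 1M; the lab module: 4O 2M)
13. 1 officer and 1 mutineer → the lab module.  (the storage bay: 0O 0M; the lab module: 5O 3M)

13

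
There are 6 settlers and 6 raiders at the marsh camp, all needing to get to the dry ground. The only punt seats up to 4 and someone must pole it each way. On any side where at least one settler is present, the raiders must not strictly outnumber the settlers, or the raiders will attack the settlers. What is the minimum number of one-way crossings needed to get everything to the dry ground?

9

Counting alone: each trip to the dry ground takes at most 4 across and each return brings at least 1 back, so after t trips out (and t−1 returns) at most 4t − (t−1) of the 12 are across; that first reaches 12 at t = 4, so at least 7 crossings are needed.
The safety rule pushes this higher. Following every safe sequence of crossings, the most of the 12 that can be at the dry ground as the punt arrives there on crossing 7 is 11 — never all 12.
So no plan with fewer than 9 crossings exists, and this one achieves 9:
1. 2 raiders → the dry ground.  (the marsh camp: 6S 4R; the dry ground: 0S 2R)
2. 1 raider ← the marsh camp.  (the marsh camp: 6S 5R; the dry ground: 0S 1R)
3. 4 raiders → the dry ground.  (the marsh camp: 6S 1R; the dry ground: 0S 5R)
4. 1 raider ← the marsh camp.  (the marsh camp: 6S 2R; the dry ground: 0S 4R)
5. 4 settlers → the dry ground.  (the marsh camp: 2S 2R; the dry ground: 4S 4R)
6. 1 settler and 1 raider ← the marsh camp.  (the marsh camp: 3S 3R; the dry ground: 3S 3R)
7. 2 settlers and 2 raiders → the dry ground.  (the marsh camp: 1S 1R; the dry ground: 5S 5R)
8. 1 settler and 1 raider ← the marsh camp.  (the marsh camp: 2S 2R; the dry ground: 4S 4R)
9. 2 settlers and 2 raiders → the dry ground.  (the marsh camp: 0S 0R; the dry ground: 6S 6R)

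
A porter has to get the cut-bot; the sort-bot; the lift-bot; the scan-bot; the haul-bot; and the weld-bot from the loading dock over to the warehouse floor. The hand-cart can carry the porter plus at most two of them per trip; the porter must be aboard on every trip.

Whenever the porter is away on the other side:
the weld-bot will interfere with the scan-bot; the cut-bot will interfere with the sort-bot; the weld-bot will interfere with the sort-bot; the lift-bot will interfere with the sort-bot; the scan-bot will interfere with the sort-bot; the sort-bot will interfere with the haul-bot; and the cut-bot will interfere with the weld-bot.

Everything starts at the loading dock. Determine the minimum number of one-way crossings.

Counting alone: the porter can take at most 2 across per trip to the warehouse floor, so moving all 6 needs at least 3 loaded trips out, with a return between consecutive ones — at least 5 crossings.
The safety rule pushes this higher. Following every safe sequence of crossings, the most of the 6 that can be at the warehouse floor as the hand-cart arrives there on crossings 5, 7 is 4, 5 respectively — never all 6.
So no plan with fewer than 9 crossings exists, and this one achieves 9:
1. Porter goes to the warehouse floor with the sort-bot and the weld-bot.
2. Porter goes back to the loading dock with the sort-bot.
3. Porter goes to the warehouse floor with the lift-bot and the sort-bot.
4. Porter goes back to the loading dock with the sort-bot.
5. Porter goes to the warehouse floor with the haul-bot and the sort-bot.
6. Porter goes back to the loading dock with the sort-bot.
7. Porter goes to the warehouse floor with the cut-bot and the scan-bot.
8. Porter goes back to the loading dock with the weld-bot.
9. Porter goes to the warehouse floor with the sort-bot and the weld-bot.

9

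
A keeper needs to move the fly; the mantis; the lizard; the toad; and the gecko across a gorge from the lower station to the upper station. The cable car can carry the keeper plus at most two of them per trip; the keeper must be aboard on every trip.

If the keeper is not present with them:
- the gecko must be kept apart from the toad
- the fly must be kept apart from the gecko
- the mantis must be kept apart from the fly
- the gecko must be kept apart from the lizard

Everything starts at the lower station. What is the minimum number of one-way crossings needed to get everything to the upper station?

Counting alone: the keeper can take at most 2 across per trip to the upper station, so moving all 5 needs at least 3 loaded trips out, with a return between consecutive ones — at least 5 crossings.
The plan below uses exactly 5 crossings, so it is optimal:
1. Keeper goes to the upper station with the fly and the gecko.  [the lower station: the lizard, the mantis, the toad | the upper station: the fly, the gecko]
2. Keeper goes back to the lower station with the gecko.  [the lower station: the gecko, the lizard, the mantis, the toad | the upper station: the fly]
3. Keeper goes to the upper station with the lizard and the toad.  [the lower station: the gecko, the mantis | the upper station: the fly, the lizard, the toad]
4. Keeper goes back to the lower station alone.  [the lower station: the gecko, the mantis | the upper station: the fly, the lizard, the toad]
5. Keeper goes to the upper station with the gecko and the mantis.  [the lower station: — | the upper station: the fly, the gecko, the lizard, the mantis, the toad]

5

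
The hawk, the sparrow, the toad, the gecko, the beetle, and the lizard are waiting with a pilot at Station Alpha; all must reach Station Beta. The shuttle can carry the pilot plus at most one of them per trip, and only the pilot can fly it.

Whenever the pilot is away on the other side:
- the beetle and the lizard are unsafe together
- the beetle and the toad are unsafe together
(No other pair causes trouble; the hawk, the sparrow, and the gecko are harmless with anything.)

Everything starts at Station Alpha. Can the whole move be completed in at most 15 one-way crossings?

Yes

Yes — this plan uses 13 crossings (≤ 15):
1. Pilot goes to Station Beta with the beetle.
2. Pilot goes back to Station Alpha alone.
3. Pilot goes to Station Beta with the hawk.
4. Pilot goes back to Station Alpha alone.
5. Pilot goes to Station Beta with the sparrow.
6. Pilot goes back to Station Alpha alone.
7. Pilot goes to Station Beta with the toad.
8. Pilot goes back to Station Alpha with the beetle.
9. Pilot goes to Station Beta with the lizard.
10. Pilot goes back to Station Alpha alone.
11. Pilot goes to Station Beta with the gecko.
12. Pilot goes back to Station Alpha alone.
13. Pilot goes to Station Beta with the beetle.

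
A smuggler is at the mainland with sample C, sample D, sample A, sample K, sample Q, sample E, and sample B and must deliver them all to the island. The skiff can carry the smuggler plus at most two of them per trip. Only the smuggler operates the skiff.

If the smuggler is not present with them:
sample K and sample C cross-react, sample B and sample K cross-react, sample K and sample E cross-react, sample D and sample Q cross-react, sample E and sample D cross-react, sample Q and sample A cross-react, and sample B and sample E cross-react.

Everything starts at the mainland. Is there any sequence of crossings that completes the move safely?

Whatever the first load, the items left behind include a forbidden pair without the smuggler. No opening move is safe, so no plan exists.

No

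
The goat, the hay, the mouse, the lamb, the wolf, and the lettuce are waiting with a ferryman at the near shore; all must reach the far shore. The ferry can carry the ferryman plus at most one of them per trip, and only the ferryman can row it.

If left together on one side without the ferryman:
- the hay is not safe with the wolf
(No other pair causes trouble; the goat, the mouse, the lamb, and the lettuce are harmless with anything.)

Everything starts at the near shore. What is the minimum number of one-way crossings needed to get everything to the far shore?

Counting alone: the ferryman can take at most 1 across per trip to the far shore, so moving all 6 needs at least 6 loaded trips out, with a return between consecutive ones — at least 11 crossings.
The plan below uses exactly 11 crossings, so it is optimal:
1. Ferryman goes to the far shore with the hay.  [the near shore: the goat, the lamb, the lettuce, the mouse, the wolf | the far shore: the hay]
2. Ferryman goes back to the near shore alone.  [the near shore: the goat, the lamb, the lettuce, the mouse, the wolf | the far shore: the hay]
3. Ferryman goes to the far shore with the goat.  [the near shore: the lamb, the lettuce, the mouse, the wolf | the far shore: the goat, the hay]
4. Ferryman goes back to the near shore alone.  [the near shore: the lamb, the lettuce, the mouse, the wolf | the far shore: the goat, the hay]
5. Ferryman goes to the far shore with the mouse.  [the near shore: the lamb, the lettuce, the wolf | the far shore: the goat, the hay, the mouse]
6. Ferryman goes back to the near shore alone.  [the near shore: the lamb, the lettuce, the wolf | the far shore: the goat, the hay, the mouse]
7. Ferryman goes to the far shore with the lamb.  [the near shore: the lettuce, the wolf | the far shore: the goat, the hay, the lamb, the mouse]
8. Ferryman goes back to the near shore alone.  [the near shore: the lettuce, the wolf | the far shore: the goat, the hay, the lamb, the mouse]
9. Ferryman goes to the far shore with the lettuce.  [the near shore: the wolf | the far shore: the goat, the hay, the lamb, the lettuce, the mouse]
10. Ferryman goes back to the near shore alone.  [the near shore: the wolf | the far shore: the goat, the hay, the lamb, the lettuce, the mouse]
11. Ferryman goes to the far shore with the wolf.  [the near shore: — | the far shore: the goat, the hay, the lamb, the lettuce, the mouse, the wolf]

11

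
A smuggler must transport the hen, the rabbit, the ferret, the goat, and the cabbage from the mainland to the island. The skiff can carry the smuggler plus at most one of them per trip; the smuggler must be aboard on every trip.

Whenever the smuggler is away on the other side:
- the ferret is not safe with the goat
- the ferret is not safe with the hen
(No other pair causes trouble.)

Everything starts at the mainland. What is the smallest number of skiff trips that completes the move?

11

Counting alone: the smuggler can take at most 1 across per trip to the island, so moving all 5 needs at least 5 loaded trips out, with a return between consecutive ones — at least 9 crossings.
The safety rule pushes this higher. Following every safe sequence of crossings, the most of the 5 that can be at the island as the skiff arrives there on crossing 9 is 4 — never all 5.
So no plan with fewer than 11 crossings exists, and this one achieves 11:
1. Smuggler goes to the island with the ferret.  [the mainland: the cabbage, the goat, the hen, the rabbit | the island: the ferret]
2. Smuggler goes back to the mainland alone.  [the mainland: the cabbage, the goat, the hen, the rabbit | the island: the ferret]
3. Smuggler goes to the island with the hen.  [the mainland: the cabbage, the goat, the rabbit | the island: the ferret, the hen]
4. Smuggler goes back to the mainland with the ferret.  [the mainland: the cabbage, the ferret, the goat, the rabbit | the island: the hen]
5. Smuggler goes to the island with the goat.  [the mainland: the cabbage, the ferret, the rabbit | the island: the goat, the hen]
6. Smuggler goes back to the mainland alone.  [the mainland: the cabbage, the ferret, the rabbit | the island: the goat, the hen]
7. Smuggler goes to the island with the rabbit.  [the mainland: the cabbage, the ferret | the island: the goat, the hen, the rabbit]
8. Smuggler goes back to the mainland alone.  [the mainland: the cabbage, the ferret | the island: the goat, the hen, the rabbit]
9. Smuggler goes to the island with the cabbage.  [the mainland: the ferret | the island: the cabbage, the goat, the hen, the rabbit]
10. Smuggler goes back to the mainland alone.  [the mainland: the ferret | the island: the cabbage, the goat, the hen, the rabbit]
11. Smuggler goes to the island with the ferret.  [the mainland: — | the island: the cabbage, the ferret, the goat, the hen, the rabbit]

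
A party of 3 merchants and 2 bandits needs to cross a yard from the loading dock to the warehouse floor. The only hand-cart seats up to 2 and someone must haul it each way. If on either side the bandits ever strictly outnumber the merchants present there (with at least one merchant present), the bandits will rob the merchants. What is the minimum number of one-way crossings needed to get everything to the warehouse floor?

7

Counting alone: each trip to the warehouse floor takes at most 2 across and each return brings at least 1 back, so after t trips out (and t−1 returns) at most 2t − (t−1) of the 5 are across; that first reaches 5 at t = 4, so at least 7 crossings are needed.
The plan below uses exactly 7 crossings, so it is optimal:
1. 2 bandits → the warehouse floor.  (the loading dock: 3M 0B; the warehouse floor: 0M 2B)
2. 1 bandit ← the loading dock.  (the loading dock: 3M 1B; the warehouse floor: 0M 1B)
3. 2 merchants → the warehouse floor.  (the loading dock: 1M 1B; the warehouse floor: 2M 1B)
4. 1 merchant ← the loading dock.  (the loading dock: 2M 1B; the warehouse floor: 1M 1B)
5. 1 merchant and 1 bandit → the warehouse floor.  (the loading dock: 1M 0B; the warehouse floor: 2M 2B)
6. 1 bandit ← the loading dock.  (the loading dock: 1M 1B; the warehouse floor: 2M 1B)
7. 1 merchant and 1 bandit → the warehouse floor.  (the loading dock: 0M 0B; the warehouse floor: 3M 2B)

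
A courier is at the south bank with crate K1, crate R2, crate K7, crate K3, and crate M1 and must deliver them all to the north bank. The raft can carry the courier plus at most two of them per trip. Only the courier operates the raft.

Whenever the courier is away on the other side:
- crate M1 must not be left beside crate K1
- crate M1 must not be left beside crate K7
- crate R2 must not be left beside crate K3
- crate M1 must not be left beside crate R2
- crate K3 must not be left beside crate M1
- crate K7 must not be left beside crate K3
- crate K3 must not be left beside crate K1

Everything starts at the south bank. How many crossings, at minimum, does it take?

Following every safe sequence of crossings from the start, the most of the 5 that can be at the north bank as the raft arrives there on crossings 1, 3 is 2, 3 respectively; the best ever achieved is 3 of 5.
From crossing 5 on, no configuration arises that was not already reachable earlier: only 10 distinct safe configurations (who is on which side, and where the raft is) can ever be reached, none of them has everyone across, and every continuation just revisits them. So no valid plan exists.

impossible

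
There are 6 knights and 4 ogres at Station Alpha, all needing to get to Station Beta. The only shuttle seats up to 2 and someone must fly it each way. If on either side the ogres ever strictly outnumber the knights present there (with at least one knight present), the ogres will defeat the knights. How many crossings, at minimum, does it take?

Counting alone: each trip to Station Beta takes at most 2 across and each return brings at least 1 back, so after t trips out (and t−1 returns) at most 2t − (t−1) of the 10 are across; that first reaches 10 at t = 9, so at least 17 crossings are needed.
The plan below uses exactly 17 crossings, so it is optimal:
1. 2 ogres → Station Beta.  (Station Alpha: 6K 2O; Station Beta: 0K 2O)
2. 1 ogre ← Station Alpha.  (Station Alpha: 6K 3O; Station Beta: 0K 1O)
3. 2 ogres → Station Beta.  (Station Alpha: 6K 1O; Station Beta: 0K 3O)
4. 1 ogre ← Station Alpha.  (Station Alpha: 6K 2O; Station Beta: 0K 2O)
5. 2 knights → Station Beta.  (Station Alpha: 4K 2O; Station Beta: 2K 2O)
6. 1 ogre ← Station Alpha.  (Station Alpha: 4K 3O; Station Beta: 2K 1O)
7. 1 knight and 1 ogre → Station Beta.  (Station Alpha: 3K 2O; Station Beta: 3K 2O)
8. 1 ogre ← Station Alpha.  (Station Alpha: 3K 3O; Station Beta: 3K 1O)
9. 2 ogres → Station Beta.  (Station Alpha: 3K 1O; Station Beta: 3K 3O)
10. 1 ogre ← Station Alpha.  (Station Alpha: 3K 2O; Station Beta: 3K 2O)
11. 1 knight and 1 ogre → Station Beta.  (Station Alpha: 2K 1O; Station Beta: 4K 3O)
12. 1 ogre ← Station Alpha.  (Station Alpha: 2K 2O; Station Beta: 4K 2O)
13. 2 ogres → Station Beta.  (Station Alpha: 2K 0O; Station Beta: 4K 4O)
14. 1 ogre ← Station Alpha.  (Station Alpha: 2K 1O; Station Beta: 4K 3O)
15. 1 knight and 1 ogre → Station Beta.  (Station Alpha: 1K 0O; Station Beta: 5K 4O)
16. 1 ogre ← Station Alpha.  (Station Alpha: 1K 1O; Station Beta: 5K 3O)
17. 1 knight and 1 ogre → Station Beta.  (Station Alpha: 0K 0O; Station Beta: 6K 4O)

17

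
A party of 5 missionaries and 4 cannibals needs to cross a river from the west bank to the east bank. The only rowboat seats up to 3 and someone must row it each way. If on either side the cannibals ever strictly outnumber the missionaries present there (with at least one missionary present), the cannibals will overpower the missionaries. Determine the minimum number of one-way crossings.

7

Counting alone: each trip to the east bank takes at most 3 across and each return brings at least 1 back, so after t trips out (and t−1 returns) at most 3t − (t−1) of the 9 are across; that first reaches 9 at t = 4, so at least 7 crossings are needed.
The plan below uses exactly 7 crossings, so it is optimal:
1. 3 cannibals → the east bank.  (the west bank: 5M 1C; the east bank: 0M 3C)
2. 1 cannibal ← the west bank.  (the west bank: 5M 2C; the east bank: 0M 2C)
3. 3 missionaries → the east bank.  (the west bank: 2M 2C; the east bank: 3M 2C)
4. 1 missionary ← the west bank.  (the west bank: 3M 2C; the east bank: 2M 2C)
5. 2 missionaries and 1 cannibal → the east bank.  (the west bank: 1M 1C; the east bank: 4M 3C)
6. 1 missionary ← the west bank.  (the west bank: 2M 1C; the east bank: 3M 3C)
7. 2 missionaries and 1 cannibal → the east bank.  (the west bank: 0M 0C; the east bank: 5M 4C)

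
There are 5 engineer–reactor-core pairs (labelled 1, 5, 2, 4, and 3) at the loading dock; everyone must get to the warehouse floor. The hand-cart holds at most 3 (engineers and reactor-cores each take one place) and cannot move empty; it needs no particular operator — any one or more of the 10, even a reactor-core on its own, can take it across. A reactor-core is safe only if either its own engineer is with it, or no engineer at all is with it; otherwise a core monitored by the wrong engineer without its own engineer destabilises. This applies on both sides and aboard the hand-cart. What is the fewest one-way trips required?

11

Counting alone: each trip to the warehouse floor takes at most 3 across and each return brings at least 1 back, so after t trips out (and t−1 returns) at most 3t − (t−1) of the 10 are across; that first reaches 10 at t = 5, so at least 9 crossings are needed.
The safety rule pushes this higher. Following every safe sequence of crossings, the most of the 10 that can be at the warehouse floor as the hand-cart arrives there on crossing 9 is 9 — never all 10.
So no plan with fewer than 11 crossings exists, and this one achieves 11:
1. engineer 1 and reactor-core 1 cross → the warehouse floor.
2. engineer 1 crosses ← the loading dock.
3. reactor-core 2, reactor-core 4, and reactor-core 5 cross → the warehouse floor.
4. reactor-core 1 crosses ← the loading dock.
5. engineer 2, engineer 4, and engineer 5 cross → the warehouse floor.
6. engineer 5 and reactor-core 5 cross ← the loading dock.
7. engineer 1, engineer 3, and engineer 5 cross → the warehouse floor.
8. reactor-core 2 crosses ← the loading dock.
9. reactor-core 1 and reactor-core 5 cross → the warehouse floor.
10. reactor-core 1 crosses ← the loading dock.
11. reactor-core 1, reactor-core 2, and reactor-core 3 cross → the warehouse floor.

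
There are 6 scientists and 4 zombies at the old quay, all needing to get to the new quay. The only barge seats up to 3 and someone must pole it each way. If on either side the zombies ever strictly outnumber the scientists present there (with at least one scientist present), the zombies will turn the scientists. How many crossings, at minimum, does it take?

9

Counting alone: each trip to the new quay takes at most 3 across and each return brings at least 1 back, so after t trips out (and t−1 returns) at most 3t − (t−1) of the 10 are across; that first reaches 10 at t = 5, so at least 9 crossings are needed.
The plan below uses exactly 9 crossings, so it is optimal:
1. 2 zombies → the new quay.  (the old quay: 6S 2Z; the new quay: 0S 2Z)
2. 1 zombie ← the old quay.  (the old quay: 6S 3Z; the new quay: 0S 1Z)
3. 3 zombies → the new quay.  (the old quay: 6S 0Z; the new quay: 0S 4Z)
4. 1 zombie ← the old quay.  (the old quay: 6S 1Z; the new quay: 0S 3Z)
5. 3 scientists → the new quay.  (the old quay: 3S 1Z; the new quay: 3S 3Z)
6. 1 zombie ← the old quay.  (the old quay: 3S 2Z; the new quay: 3S 2Z)
7. 1 scientist and 2 zombies → the new quay.  (the old quay: 2S 0Z; the new quay: 4S 4Z)
8. 1 zombie ← the old quay.  (the old quay: 2S 1Z; the new quay: 4S 3Z)
9. 2 scientists and 1 zombie → the new quay.  (the old quay: 0S 0Z; the new quay: 6S 4Z)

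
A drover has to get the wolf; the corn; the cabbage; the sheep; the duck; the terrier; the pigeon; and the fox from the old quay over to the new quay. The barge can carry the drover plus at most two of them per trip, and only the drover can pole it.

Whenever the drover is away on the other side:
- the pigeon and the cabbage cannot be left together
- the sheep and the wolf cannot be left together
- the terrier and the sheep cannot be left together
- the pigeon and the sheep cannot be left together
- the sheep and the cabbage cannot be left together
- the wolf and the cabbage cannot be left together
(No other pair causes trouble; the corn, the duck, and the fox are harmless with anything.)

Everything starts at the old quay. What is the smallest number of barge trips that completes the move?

13

Counting alone: the drover can take at most 2 across per trip to the new quay, so moving all 8 needs at least 4 loaded trips out, with a return between consecutive ones — at least 7 crossings.
The safety rule pushes this higher. Following every safe sequence of crossings, the most of the 8 that can be at the new quay as the barge arrives there on crossings 7, 9, 11 is 5, 6, 7 respectively — never all 8.
So no plan with fewer than 13 crossings exists, and this one achieves 13:
1. Drover goes to the new quay with the cabbage and the sheep.  [the old quay: the corn, the duck, the fox, the pigeon, the terrier, the wolf | the new quay: the cabbage, the sheep]
2. Drover goes back to the old quay with the cabbage.  [the old quay: the cabbage, the corn, the duck, the fox, the pigeon, the terrier, the wolf | the new quay: the sheep]
3. Drover goes to the new quay with the pigeon and the wolf.  [the old quay: the cabbage, the corn, the duck, the fox, the terrier | the new quay: the pigeon, the sheep, the wolf]
4. Drover goes back to the old quay with the sheep.  [the old quay: the cabbage, the corn, the duck, the fox, the sheep, the terrier | the new quay: the pigeon, the wolf]
5. Drover goes to the new quay with the corn and the sheep.  [the old quay: the cabbage, the duck, the fox, the terrier | the new quay: the corn, the pigeon, the sheep, the wolf]
6. Drover goes back to the old quay with the sheep.  [the old quay: the cabbage, the duck, the fox, the sheep, the terrier | the new quay: the corn, the pigeon, the wolf]
7. Drover goes to the new quay with the cabbage and the terrier.  [the old quay: the duck, the fox, the sheep | the new quay: the cabbage, the corn, the pigeon, the terrier, the wolf]
8. Drover goes back to the old quay with the cabbage.  [the old quay: the cabbage, the duck, the fox, the sheep | the new quay: the corn, the pigeon, the terrier, the wolf]
9. Drover goes to the new quay with the cabbage and the duck.  [the old quay: the fox, the sheep | the new quay: the cabbage, the corn, the duck, the pigeon, the terrier, the wolf]
10. Drover goes back to the old quay with the cabbage.  [the old quay: the cabbage, the fox, the sheep | the new quay: the corn, the duck, the pigeon, the terrier, the wolf]
11. Drover goes to the new quay with the cabbage and the fox.  [the old quay: the sheep | the new quay: the cabbage, the corn, the duck, the fox, the pigeon, the terrier, the wolf]
12. Drover goes back to the old quay with the cabbage.  [the old quay: the cabbage, the sheep | the new quay: the corn, the duck, the fox, the pigeon, the terrier, the wolf]
13. Drover goes to the new quay with the cabbage and the sheep.  [the old quay: — | the new quay: the cabbage, the corn, the duck, the fox, the pigeon, the sheep, the terrier, the wolf]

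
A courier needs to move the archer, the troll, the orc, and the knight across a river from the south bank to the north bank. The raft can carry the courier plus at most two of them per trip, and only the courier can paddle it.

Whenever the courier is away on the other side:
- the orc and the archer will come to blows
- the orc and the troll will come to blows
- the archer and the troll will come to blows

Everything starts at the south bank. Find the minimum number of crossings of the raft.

5

Counting alone: the courier can take at most 2 across per trip to the north bank, so moving all 4 needs at least 2 loaded trips out, with a return between consecutive ones — at least 3 crossings.
The safety rule pushes this higher. Following every safe sequence of crossings, the most of the 4 that can be at the north bank as the raft arrives there on crossing 3 is 3 — never all 4.
So no plan with fewer than 5 crossings exists, and this one achieves 5:
1. Courier goes to the north bank with the archer and the troll.  [the south bank: the knight, the orc | the north bank: the archer, the troll]
2. Courier goes back to the south bank with the archer.  [the south bank: the archer, the knight, the orc | the north bank: the troll]
3. Courier goes to the north bank with the archer and the knight.  [the south bank: the orc | the north bank: the archer, the knight, the troll]
4. Courier goes back to the south bank with the archer.  [the south bank: the archer, the orc | the north bank: the knight, the troll]
5. Courier goes to the north bank with the archer and the orc.  [the south bank: — | the north bank: the archer, the knight, the orc, the troll]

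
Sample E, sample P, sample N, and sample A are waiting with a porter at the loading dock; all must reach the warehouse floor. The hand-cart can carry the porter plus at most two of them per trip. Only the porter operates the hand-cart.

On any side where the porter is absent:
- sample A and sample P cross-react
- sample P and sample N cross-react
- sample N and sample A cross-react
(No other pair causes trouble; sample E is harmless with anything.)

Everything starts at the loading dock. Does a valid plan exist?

Yes

1. Porter goes to the warehouse floor with sample N and sample P.  [the loading dock: sample A, sample E | the warehouse floor: sample N, sample P]
2. Porter goes back to the loading dock with sample P.  [the loading dock: sample A, sample E, sample P | the warehouse floor: sample N]
3. Porter goes to the warehouse floor with sample E and sample P.  [the loading dock: sample A | the warehouse floor: sample E, sample N, sample P]
4. Porter goes back to the loading dock with sample P.  [the loading dock: sample A, sample P | the warehouse floor: sample E, sample N]
5. Porter goes to the warehouse floor with sample A and sample P.  [the loading dock: — | the warehouse floor: sample A, sample E, sample N, sample P]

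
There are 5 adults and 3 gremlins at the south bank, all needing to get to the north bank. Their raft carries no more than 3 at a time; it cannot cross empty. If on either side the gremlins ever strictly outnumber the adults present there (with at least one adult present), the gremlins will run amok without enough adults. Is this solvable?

Yes

1. 2 gremlins → the north bank.  (the south bank: 5A 1G; the north bank: 0A 2G)
2. 1 gremlin ← the south bank.  (the south bank: 5A 2G; the north bank: 0A 1G)
3. 2 adults and 1 gremlin → the north bank.  (the south bank: 3A 1G; the north bank: 2A 2G)
4. 1 gremlin ← the south bank.  (the south bank: 3A 2G; the north bank: 2A 1G)
5. 1 adult and 2 gremlins → the north bank.  (the south bank: 2A 0G; the north bank: 3A 3G)
6. 1 gremlin ← the south bank.  (the south bank: 2A 1G; the north bank: 3A 2G)
7. 2 adults and 1 gremlin → the north bank.  (the south bank: 0A 0G; the north bank: 5A 3G)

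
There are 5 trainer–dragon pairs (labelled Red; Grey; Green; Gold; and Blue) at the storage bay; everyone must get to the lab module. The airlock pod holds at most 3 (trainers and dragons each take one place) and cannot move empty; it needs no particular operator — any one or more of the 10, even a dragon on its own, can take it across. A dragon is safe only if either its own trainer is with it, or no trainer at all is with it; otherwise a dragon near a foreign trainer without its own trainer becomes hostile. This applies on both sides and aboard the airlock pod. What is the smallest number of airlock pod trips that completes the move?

Counting alone: each trip to the lab module takes at most 3 across and each return brings at least 1 back, so after t trips out (and t−1 returns) at most 3t − (t−1) of the 10 are across; that first reaches 10 at t = 5, so at least 9 crossings are needed.
The safety rule pushes this higher. Following every safe sequence of crossings, the most of the 10 that can be at the lab module as the airlock pod arrives there on crossing 9 is 9 — never all 10.
So no plan with fewer than 11 crossings exists, and this one achieves 11:
1. dragon Red and trainer Red cross → the lab module.
2. trainer Red crosses ← the storage bay.
3. dragon Gold, dragon Green, and dragon Grey cross → the lab module.
4. dragon Red crosses ← the storage bay.
5. trainer Gold, trainer Green, and trainer Grey cross → the lab module.
6. dragon Grey and trainer Grey cross ← the storage bay.
7. trainer Blue, trainer Grey, and trainer Red cross → the lab module.
8. dragon Green crosses ← the storage bay.
9. dragon Grey and dragon Red cross → the lab module.
10. dragon Red crosses ← the storage bay.
11. dragon Blue, dragon Green, and dragon Red cross → the lab module.

11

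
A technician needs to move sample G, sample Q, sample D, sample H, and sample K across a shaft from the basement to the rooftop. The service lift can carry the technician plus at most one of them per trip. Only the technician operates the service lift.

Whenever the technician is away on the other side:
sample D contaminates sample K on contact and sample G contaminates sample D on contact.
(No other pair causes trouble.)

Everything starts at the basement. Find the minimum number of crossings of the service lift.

11

Counting alone: the technician can take at most 1 across per trip to the rooftop, so moving all 5 needs at least 5 loaded trips out, with a return between consecutive ones — at least 9 crossings.
The safety rule pushes this higher. Following every safe sequence of crossings, the most of the 5 that can be at the rooftop as the service lift arrives there on crossing 9 is 4 — never all 5.
So no plan with fewer than 11 crossings exists, and this one achieves 11:
1. Technician goes to the rooftop with sample D.
2. Technician goes back to the basement alone.
3. Technician goes to the rooftop with sample G.
4. Technician goes back to the basement with sample D.
5. Technician goes to the rooftop with sample K.
6. Technician goes back to the basement alone.
7. Technician goes to the rooftop with sample Q.
8. Technician goes back to the basement alone.
9. Technician goes to the rooftop with sample H.
10. Technician goes back to the basement alone.
11. Technician goes to the rooftop with sample D.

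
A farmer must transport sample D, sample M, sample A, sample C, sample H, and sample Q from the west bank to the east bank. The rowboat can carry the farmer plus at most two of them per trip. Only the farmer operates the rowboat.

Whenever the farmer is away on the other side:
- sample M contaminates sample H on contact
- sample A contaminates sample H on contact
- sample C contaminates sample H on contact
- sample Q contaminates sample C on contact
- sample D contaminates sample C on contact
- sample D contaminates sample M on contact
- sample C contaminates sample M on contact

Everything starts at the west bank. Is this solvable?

No

Whatever the first load, the items left behind include a forbidden pair without the farmer. No opening move is safe, so no plan exists.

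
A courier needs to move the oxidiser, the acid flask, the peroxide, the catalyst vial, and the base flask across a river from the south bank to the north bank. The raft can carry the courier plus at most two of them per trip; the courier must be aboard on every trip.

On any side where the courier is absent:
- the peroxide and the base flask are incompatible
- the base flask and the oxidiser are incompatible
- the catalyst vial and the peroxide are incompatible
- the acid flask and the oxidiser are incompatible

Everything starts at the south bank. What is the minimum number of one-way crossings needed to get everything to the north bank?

7

Counting alone: the courier can take at most 2 across per trip to the north bank, so moving all 5 needs at least 3 loaded trips out, with a return between consecutive ones — at least 5 crossings.
The safety rule pushes this higher. Following every safe sequence of crossings, the most of the 5 that can be at the north bank as the raft arrives there on crossing 5 is 4 — never all 5.
So no plan with fewer than 7 crossings exists, and this one achieves 7:
1. Courier goes to the north bank with the oxidiser and the peroxide.  [the south bank: the acid flask, the base flask, the catalyst vial | the north bank: the oxidiser, the peroxide]
2. Courier goes back to the south bank alone.  [the south bank: the acid flask, the base flask, the catalyst vial | the north bank: the oxidiser, the peroxide]
3. Courier goes to the north bank with the acid flask.  [the south bank: the base flask, the catalyst vial | the north bank: the acid flask, the oxidiser, the peroxide]
4. Courier goes back to the south bank with the oxidiser.  [the south bank: the base flask, the catalyst vial, the oxidiser | the north bank: the acid flask, the peroxide]
5. Courier goes to the north bank with the base flask and the catalyst vial.  [the south bank: the oxidiser | the north bank: the acid flask, the base flask, the catalyst vial, the peroxide]
6. Courier goes back to the south bank with the peroxide.  [the south bank: the oxidiser, the peroxide | the north bank: the acid flask, the base flask, the catalyst vial]
7. Courier goes to the north bank with the oxidiser and the peroxide.  [the south bank: — | the north bank: the acid flask, the base flask, the catalyst vial, the oxidiser, the peroxide]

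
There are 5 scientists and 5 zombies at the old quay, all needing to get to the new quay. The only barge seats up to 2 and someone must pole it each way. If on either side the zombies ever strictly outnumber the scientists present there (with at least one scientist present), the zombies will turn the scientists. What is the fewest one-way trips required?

impossible

Following every safe sequence of crossings from the start, the most of the 10 that can be at the new quay as the barge arrives there on crossings 1, 3, 5, 7 is 2, 3, 4, 5 respectively; the best ever achieved is 5 of 10.
From crossing 9 on, no configuration arises that was not already reachable earlier: only 13 distinct safe configurations (who is on which side, and where the barge is) can ever be reached, none of them has everyone across, and every continuation just revisits them. They are: 0 scientists + 0 zombies across (barge back at the start); 0 scientists + 1 zombie across (barge there); 0 scientists + 1 zombie across (barge back at the start); 0 scientists + 2 zombies across (barge there); 0 scientists + 2 zombies across (barge back at the start); 0 scientists + 3 zombies across (barge there); 0 scientists + 3 zombies across (barge back at the start); 0 scientists + 4 zombies across (barge there); 0 scientists + 4 zombies across (barge back at the start); 0 scientists + 5 zombies across (barge there); 1 scientist + 1 zombie across (barge there); 1 scientist + 1 zombie across (barge back at the start); 2 scientists + 2 zombies across (barge there). So no valid plan exists.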